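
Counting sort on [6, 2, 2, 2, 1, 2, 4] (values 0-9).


Input: [6, 2, 2, 2, 1, 2, 4]
Counts: [0, 1, 4, 0, 1, 0, 1, 0, 0, 0]

Sorted: [1, 2, 2, 2, 2, 4, 6]


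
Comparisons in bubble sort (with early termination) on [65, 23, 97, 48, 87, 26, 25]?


Algorithm: bubble sort (with early termination)
Input: [65, 23, 97, 48, 87, 26, 25]
Sorted: [23, 25, 26, 48, 65, 87, 97]

21


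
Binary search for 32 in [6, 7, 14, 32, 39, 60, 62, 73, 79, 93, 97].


Step 1: lo=0, hi=10, mid=5, val=60
Step 2: lo=0, hi=4, mid=2, val=14
Step 3: lo=3, hi=4, mid=3, val=32

Found at index 3


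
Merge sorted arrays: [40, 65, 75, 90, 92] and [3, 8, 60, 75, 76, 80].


Take 3 from B
Take 8 from B
Take 40 from A
Take 60 from B
Take 65 from A
Take 75 from A
Take 75 from B
Take 76 from B
Take 80 from B

Merged: [3, 8, 40, 60, 65, 75, 75, 76, 80, 90, 92]


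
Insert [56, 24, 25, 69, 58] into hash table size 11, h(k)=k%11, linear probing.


Insert 56: h=1 -> slot 1
Insert 24: h=2 -> slot 2
Insert 25: h=3 -> slot 3
Insert 69: h=3, 1 probes -> slot 4
Insert 58: h=3, 2 probes -> slot 5

Table: [None, 56, 24, 25, 69, 58, None, None, None, None, None]


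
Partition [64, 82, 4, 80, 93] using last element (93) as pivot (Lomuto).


Pivot: 93
  64 <= 93: advance i (no swap)
  82 <= 93: advance i (no swap)
  4 <= 93: advance i (no swap)
  80 <= 93: advance i (no swap)
Place pivot at 4: [64, 82, 4, 80, 93]

Partitioned: [64, 82, 4, 80, 93]


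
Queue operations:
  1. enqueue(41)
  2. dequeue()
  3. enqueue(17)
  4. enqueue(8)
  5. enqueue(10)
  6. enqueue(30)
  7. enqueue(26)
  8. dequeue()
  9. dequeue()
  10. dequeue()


enqueue(41) -> [41]
dequeue()->41, []
enqueue(17) -> [17]
enqueue(8) -> [17, 8]
enqueue(10) -> [17, 8, 10]
enqueue(30) -> [17, 8, 10, 30]
enqueue(26) -> [17, 8, 10, 30, 26]
dequeue()->17, [8, 10, 30, 26]
dequeue()->8, [10, 30, 26]
dequeue()->10, [30, 26]

Final queue: [30, 26]


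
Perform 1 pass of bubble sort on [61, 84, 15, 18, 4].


Initial: [61, 84, 15, 18, 4]
Pass 1: [61, 15, 18, 4, 84] (3 swaps)

After 1 pass: [61, 15, 18, 4, 84]


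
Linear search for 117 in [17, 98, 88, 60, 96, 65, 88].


i=0: 17!=117
i=1: 98!=117
i=2: 88!=117
i=3: 60!=117
i=4: 96!=117
i=5: 65!=117
i=6: 88!=117

Not found, 7 comps


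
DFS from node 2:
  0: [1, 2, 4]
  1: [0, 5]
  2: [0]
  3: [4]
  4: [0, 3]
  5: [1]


Visit 2, push [0]
Visit 0, push [4, 1]
Visit 1, push [5]
Visit 5, push []
Visit 4, push [3]
Visit 3, push []

DFS order: [2, 0, 1, 5, 4, 3]


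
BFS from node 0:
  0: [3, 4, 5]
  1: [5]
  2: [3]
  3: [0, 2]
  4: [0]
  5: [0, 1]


Visit 0, enqueue [3, 4, 5]
Visit 3, enqueue [2]
Visit 4, enqueue []
Visit 5, enqueue [1]
Visit 2, enqueue []
Visit 1, enqueue []

BFS order: [0, 3, 4, 5, 2, 1]


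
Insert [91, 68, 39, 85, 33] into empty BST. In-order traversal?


Insert 91: root
Insert 68: L from 91
Insert 39: L from 91 -> L from 68
Insert 85: L from 91 -> R from 68
Insert 33: L from 91 -> L from 68 -> L from 39

In-order: [33, 39, 68, 85, 91]


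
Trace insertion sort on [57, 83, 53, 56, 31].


Initial: [57, 83, 53, 56, 31]
Insert 83: [57, 83, 53, 56, 31]
Insert 53: [53, 57, 83, 56, 31]
Insert 56: [53, 56, 57, 83, 31]
Insert 31: [31, 53, 56, 57, 83]

Sorted: [31, 53, 56, 57, 83]


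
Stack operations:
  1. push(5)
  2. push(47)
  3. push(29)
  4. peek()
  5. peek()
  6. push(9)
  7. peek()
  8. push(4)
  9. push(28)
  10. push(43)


push(5) -> [5]
push(47) -> [5, 47]
push(29) -> [5, 47, 29]
peek()->29
peek()->29
push(9) -> [5, 47, 29, 9]
peek()->9
push(4) -> [5, 47, 29, 9, 4]
push(28) -> [5, 47, 29, 9, 4, 28]
push(43) -> [5, 47, 29, 9, 4, 28, 43]

Final stack: [5, 47, 29, 9, 4, 28, 43]


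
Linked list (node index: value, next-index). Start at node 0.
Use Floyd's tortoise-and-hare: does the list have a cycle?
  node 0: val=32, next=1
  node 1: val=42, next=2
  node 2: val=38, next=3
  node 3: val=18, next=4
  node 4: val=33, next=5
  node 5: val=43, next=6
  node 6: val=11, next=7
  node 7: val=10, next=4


Floyd's tortoise (slow, +1) and hare (fast, +2):
  init: slow=0, fast=0
  step 1: slow=1, fast=2
  step 2: slow=2, fast=4
  step 3: slow=3, fast=6
  step 4: slow=4, fast=4
  slow == fast at node 4: cycle detected

Cycle: yes


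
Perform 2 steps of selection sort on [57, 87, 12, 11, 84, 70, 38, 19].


Initial: [57, 87, 12, 11, 84, 70, 38, 19]
Step 1: min=11 at 3
  Swap: [11, 87, 12, 57, 84, 70, 38, 19]
Step 2: min=12 at 2
  Swap: [11, 12, 87, 57, 84, 70, 38, 19]

After 2 steps: [11, 12, 87, 57, 84, 70, 38, 19]


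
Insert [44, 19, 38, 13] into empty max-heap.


Insert 44: [44]
Insert 19: [44, 19]
Insert 38: [44, 19, 38]
Insert 13: [44, 19, 38, 13]

Final heap: [44, 19, 38, 13]


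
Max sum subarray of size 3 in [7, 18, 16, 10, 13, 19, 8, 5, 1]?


[0:3]: 41
[1:4]: 44
[2:5]: 39
[3:6]: 42
[4:7]: 40
[5:8]: 32
[6:9]: 14

Max: 44 at [1:4]


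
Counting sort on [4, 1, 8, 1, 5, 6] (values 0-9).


Input: [4, 1, 8, 1, 5, 6]
Counts: [0, 2, 0, 0, 1, 1, 1, 0, 1, 0]

Sorted: [1, 1, 4, 5, 6, 8]


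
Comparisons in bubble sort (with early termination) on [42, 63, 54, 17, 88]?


Algorithm: bubble sort (with early termination)
Input: [42, 63, 54, 17, 88]
Sorted: [17, 42, 54, 63, 88]

10


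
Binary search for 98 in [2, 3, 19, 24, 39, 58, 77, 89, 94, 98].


Step 1: lo=0, hi=9, mid=4, val=39
Step 2: lo=5, hi=9, mid=7, val=89
Step 3: lo=8, hi=9, mid=8, val=94
Step 4: lo=9, hi=9, mid=9, val=98

Found at index 9


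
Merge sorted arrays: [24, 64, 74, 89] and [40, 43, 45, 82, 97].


Take 24 from A
Take 40 from B
Take 43 from B
Take 45 from B
Take 64 from A
Take 74 from A
Take 82 from B
Take 89 from A

Merged: [24, 40, 43, 45, 64, 74, 82, 89, 97]


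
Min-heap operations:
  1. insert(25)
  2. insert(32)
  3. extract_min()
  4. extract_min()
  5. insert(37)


insert(25) -> [25]
insert(32) -> [25, 32]
extract_min()->25, [32]
extract_min()->32, []
insert(37) -> [37]

Final heap: [37]


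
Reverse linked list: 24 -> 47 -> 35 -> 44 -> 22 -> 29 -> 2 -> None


Step 1: curr=24, set curr.next=prev(None) | reversed so far: 24
Step 2: curr=47, set curr.next=prev(24) | reversed so far: 47 -> 24
Step 3: curr=35, set curr.next=prev(47) | reversed so far: 35 -> 47 -> 24
Step 4: curr=44, set curr.next=prev(35) | reversed so far: 44 -> 35 -> 47 -> 24
Step 5: curr=22, set curr.next=prev(44) | reversed so far: 22 -> 44 -> 35 -> 47 -> 24
Step 6: curr=29, set curr.next=prev(22) | reversed so far: 29 -> 22 -> 44 -> 35 -> 47 -> 24
Step 7: curr=2, set curr.next=prev(29) | reversed so far: 2 -> 29 -> 22 -> 44 -> 35 -> 47 -> 24

2 -> 29 -> 22 -> 44 -> 35 -> 47 -> 24 -> None


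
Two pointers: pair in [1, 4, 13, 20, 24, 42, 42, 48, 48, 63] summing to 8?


lo=0(1)+hi=9(63)=64
lo=0(1)+hi=8(48)=49
lo=0(1)+hi=7(48)=49
lo=0(1)+hi=6(42)=43
lo=0(1)+hi=5(42)=43
lo=0(1)+hi=4(24)=25
lo=0(1)+hi=3(20)=21
lo=0(1)+hi=2(13)=14
lo=0(1)+hi=1(4)=5

No pair found


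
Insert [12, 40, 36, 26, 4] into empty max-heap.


Insert 12: [12]
Insert 40: [40, 12]
Insert 36: [40, 12, 36]
Insert 26: [40, 26, 36, 12]
Insert 4: [40, 26, 36, 12, 4]

Final heap: [40, 26, 36, 12, 4]


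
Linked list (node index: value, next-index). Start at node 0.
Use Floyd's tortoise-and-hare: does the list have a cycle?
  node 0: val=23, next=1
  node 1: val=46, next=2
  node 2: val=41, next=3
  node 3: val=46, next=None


Floyd's tortoise (slow, +1) and hare (fast, +2):
  init: slow=0, fast=0
  step 1: slow=1, fast=2
  step 2: fast 2->3->None, no cycle

Cycle: no


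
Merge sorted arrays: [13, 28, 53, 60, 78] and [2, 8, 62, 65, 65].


Take 2 from B
Take 8 from B
Take 13 from A
Take 28 from A
Take 53 from A
Take 60 from A
Take 62 from B
Take 65 from B
Take 65 from B

Merged: [2, 8, 13, 28, 53, 60, 62, 65, 65, 78]


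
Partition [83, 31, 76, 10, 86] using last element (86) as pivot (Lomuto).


Pivot: 86
  83 <= 86: advance i (no swap)
  31 <= 86: advance i (no swap)
  76 <= 86: advance i (no swap)
  10 <= 86: advance i (no swap)
Place pivot at 4: [83, 31, 76, 10, 86]

Partitioned: [83, 31, 76, 10, 86]


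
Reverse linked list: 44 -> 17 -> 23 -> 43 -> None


Step 1: curr=44, set curr.next=prev(None) | reversed so far: 44
Step 2: curr=17, set curr.next=prev(44) | reversed so far: 17 -> 44
Step 3: curr=23, set curr.next=prev(17) | reversed so far: 23 -> 17 -> 44
Step 4: curr=43, set curr.next=prev(23) | reversed so far: 43 -> 23 -> 17 -> 44

43 -> 23 -> 17 -> 44 -> None


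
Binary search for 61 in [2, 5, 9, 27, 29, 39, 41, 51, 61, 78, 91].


Step 1: lo=0, hi=10, mid=5, val=39
Step 2: lo=6, hi=10, mid=8, val=61

Found at index 8


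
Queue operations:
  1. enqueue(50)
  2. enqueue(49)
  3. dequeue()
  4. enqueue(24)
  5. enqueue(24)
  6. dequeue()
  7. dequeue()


enqueue(50) -> [50]
enqueue(49) -> [50, 49]
dequeue()->50, [49]
enqueue(24) -> [49, 24]
enqueue(24) -> [49, 24, 24]
dequeue()->49, [24, 24]
dequeue()->24, [24]

Final queue: [24]


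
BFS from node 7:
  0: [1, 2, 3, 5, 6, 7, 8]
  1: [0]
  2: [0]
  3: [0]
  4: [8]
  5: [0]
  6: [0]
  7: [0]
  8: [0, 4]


Visit 7, enqueue [0]
Visit 0, enqueue [1, 2, 3, 5, 6, 8]
Visit 1, enqueue []
Visit 2, enqueue []
Visit 3, enqueue []
Visit 5, enqueue []
Visit 6, enqueue []
Visit 8, enqueue [4]
Visit 4, enqueue []

BFS order: [7, 0, 1, 2, 3, 5, 6, 8, 4]


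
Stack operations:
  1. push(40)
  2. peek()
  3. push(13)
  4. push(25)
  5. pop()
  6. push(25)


push(40) -> [40]
peek()->40
push(13) -> [40, 13]
push(25) -> [40, 13, 25]
pop()->25, [40, 13]
push(25) -> [40, 13, 25]

Final stack: [40, 13, 25]


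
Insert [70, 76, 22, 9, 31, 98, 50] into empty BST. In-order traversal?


Insert 70: root
Insert 76: R from 70
Insert 22: L from 70
Insert 9: L from 70 -> L from 22
Insert 31: L from 70 -> R from 22
Insert 98: R from 70 -> R from 76
Insert 50: L from 70 -> R from 22 -> R from 31

In-order: [9, 22, 31, 50, 70, 76, 98]


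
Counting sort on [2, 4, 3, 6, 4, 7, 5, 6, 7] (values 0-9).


Input: [2, 4, 3, 6, 4, 7, 5, 6, 7]
Counts: [0, 0, 1, 1, 2, 1, 2, 2, 0, 0]

Sorted: [2, 3, 4, 4, 5, 6, 6, 7, 7]


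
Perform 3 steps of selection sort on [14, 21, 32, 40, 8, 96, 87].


Initial: [14, 21, 32, 40, 8, 96, 87]
Step 1: min=8 at 4
  Swap: [8, 21, 32, 40, 14, 96, 87]
Step 2: min=14 at 4
  Swap: [8, 14, 32, 40, 21, 96, 87]
Step 3: min=21 at 4
  Swap: [8, 14, 21, 40, 32, 96, 87]

After 3 steps: [8, 14, 21, 40, 32, 96, 87]


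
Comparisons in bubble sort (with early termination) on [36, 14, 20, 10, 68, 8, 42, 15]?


Algorithm: bubble sort (with early termination)
Input: [36, 14, 20, 10, 68, 8, 42, 15]
Sorted: [8, 10, 14, 15, 20, 36, 42, 68]

27


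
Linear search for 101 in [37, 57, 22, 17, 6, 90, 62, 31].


i=0: 37!=101
i=1: 57!=101
i=2: 22!=101
i=3: 17!=101
i=4: 6!=101
i=5: 90!=101
i=6: 62!=101
i=7: 31!=101

Not found, 8 comps


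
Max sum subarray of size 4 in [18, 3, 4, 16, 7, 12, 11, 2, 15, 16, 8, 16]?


[0:4]: 41
[1:5]: 30
[2:6]: 39
[3:7]: 46
[4:8]: 32
[5:9]: 40
[6:10]: 44
[7:11]: 41
[8:12]: 55

Max: 55 at [8:12]


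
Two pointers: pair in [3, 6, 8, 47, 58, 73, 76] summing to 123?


lo=0(3)+hi=6(76)=79
lo=1(6)+hi=6(76)=82
lo=2(8)+hi=6(76)=84
lo=3(47)+hi=6(76)=123

Yes: 47+76=123


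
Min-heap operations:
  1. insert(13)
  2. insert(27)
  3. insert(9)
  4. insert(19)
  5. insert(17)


insert(13) -> [13]
insert(27) -> [13, 27]
insert(9) -> [9, 27, 13]
insert(19) -> [9, 19, 13, 27]
insert(17) -> [9, 17, 13, 27, 19]

Final heap: [9, 17, 13, 27, 19]


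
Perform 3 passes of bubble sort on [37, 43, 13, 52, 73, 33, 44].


Initial: [37, 43, 13, 52, 73, 33, 44]
Pass 1: [37, 13, 43, 52, 33, 44, 73] (3 swaps)
Pass 2: [13, 37, 43, 33, 44, 52, 73] (3 swaps)
Pass 3: [13, 37, 33, 43, 44, 52, 73] (1 swaps)

After 3 passes: [13, 37, 33, 43, 44, 52, 73]


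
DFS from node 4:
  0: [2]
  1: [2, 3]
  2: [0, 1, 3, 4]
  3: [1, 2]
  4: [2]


Visit 4, push [2]
Visit 2, push [3, 1, 0]
Visit 0, push []
Visit 1, push [3]
Visit 3, push []

DFS order: [4, 2, 0, 1, 3]


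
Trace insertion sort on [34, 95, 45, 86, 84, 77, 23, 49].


Initial: [34, 95, 45, 86, 84, 77, 23, 49]
Insert 95: [34, 95, 45, 86, 84, 77, 23, 49]
Insert 45: [34, 45, 95, 86, 84, 77, 23, 49]
Insert 86: [34, 45, 86, 95, 84, 77, 23, 49]
Insert 84: [34, 45, 84, 86, 95, 77, 23, 49]
Insert 77: [34, 45, 77, 84, 86, 95, 23, 49]
Insert 23: [23, 34, 45, 77, 84, 86, 95, 49]
Insert 49: [23, 34, 45, 49, 77, 84, 86, 95]

Sorted: [23, 34, 45, 49, 77, 84, 86, 95]


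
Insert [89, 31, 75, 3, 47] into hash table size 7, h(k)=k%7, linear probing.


Insert 89: h=5 -> slot 5
Insert 31: h=3 -> slot 3
Insert 75: h=5, 1 probes -> slot 6
Insert 3: h=3, 1 probes -> slot 4
Insert 47: h=5, 2 probes -> slot 0

Table: [47, None, None, 31, 3, 89, 75]


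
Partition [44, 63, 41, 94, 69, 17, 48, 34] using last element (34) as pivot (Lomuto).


Pivot: 34
  17 <= 34: swap -> [17, 63, 41, 94, 69, 44, 48, 34]
Place pivot at 1: [17, 34, 41, 94, 69, 44, 48, 63]

Partitioned: [17, 34, 41, 94, 69, 44, 48, 63]


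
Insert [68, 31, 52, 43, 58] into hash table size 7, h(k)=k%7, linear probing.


Insert 68: h=5 -> slot 5
Insert 31: h=3 -> slot 3
Insert 52: h=3, 1 probes -> slot 4
Insert 43: h=1 -> slot 1
Insert 58: h=2 -> slot 2

Table: [None, 43, 58, 31, 52, 68, None]


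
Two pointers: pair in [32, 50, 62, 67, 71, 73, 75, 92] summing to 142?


lo=0(32)+hi=7(92)=124
lo=1(50)+hi=7(92)=142

Yes: 50+92=142


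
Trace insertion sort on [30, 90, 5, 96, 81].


Initial: [30, 90, 5, 96, 81]
Insert 90: [30, 90, 5, 96, 81]
Insert 5: [5, 30, 90, 96, 81]
Insert 96: [5, 30, 90, 96, 81]
Insert 81: [5, 30, 81, 90, 96]

Sorted: [5, 30, 81, 90, 96]


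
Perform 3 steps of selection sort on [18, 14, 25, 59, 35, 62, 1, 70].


Initial: [18, 14, 25, 59, 35, 62, 1, 70]
Step 1: min=1 at 6
  Swap: [1, 14, 25, 59, 35, 62, 18, 70]
Step 2: min=14 at 1
  Swap: [1, 14, 25, 59, 35, 62, 18, 70]
Step 3: min=18 at 6
  Swap: [1, 14, 18, 59, 35, 62, 25, 70]

After 3 steps: [1, 14, 18, 59, 35, 62, 25, 70]


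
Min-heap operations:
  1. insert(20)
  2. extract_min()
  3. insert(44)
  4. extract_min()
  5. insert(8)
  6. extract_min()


insert(20) -> [20]
extract_min()->20, []
insert(44) -> [44]
extract_min()->44, []
insert(8) -> [8]
extract_min()->8, []

Final heap: []


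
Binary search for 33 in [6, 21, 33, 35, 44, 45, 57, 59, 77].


Step 1: lo=0, hi=8, mid=4, val=44
Step 2: lo=0, hi=3, mid=1, val=21
Step 3: lo=2, hi=3, mid=2, val=33

Found at index 2


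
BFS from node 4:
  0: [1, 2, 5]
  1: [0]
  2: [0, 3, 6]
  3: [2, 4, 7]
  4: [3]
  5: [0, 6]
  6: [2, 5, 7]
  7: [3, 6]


Visit 4, enqueue [3]
Visit 3, enqueue [2, 7]
Visit 2, enqueue [0, 6]
Visit 7, enqueue []
Visit 0, enqueue [1, 5]
Visit 6, enqueue []
Visit 1, enqueue []
Visit 5, enqueue []

BFS order: [4, 3, 2, 7, 0, 6, 1, 5]


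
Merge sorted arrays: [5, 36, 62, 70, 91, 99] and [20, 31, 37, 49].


Take 5 from A
Take 20 from B
Take 31 from B
Take 36 from A
Take 37 from B
Take 49 from B

Merged: [5, 20, 31, 36, 37, 49, 62, 70, 91, 99]


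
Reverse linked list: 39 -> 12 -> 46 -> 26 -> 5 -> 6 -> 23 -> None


Step 1: curr=39, set curr.next=prev(None) | reversed so far: 39
Step 2: curr=12, set curr.next=prev(39) | reversed so far: 12 -> 39
Step 3: curr=46, set curr.next=prev(12) | reversed so far: 46 -> 12 -> 39
Step 4: curr=26, set curr.next=prev(46) | reversed so far: 26 -> 46 -> 12 -> 39
Step 5: curr=5, set curr.next=prev(26) | reversed so far: 5 -> 26 -> 46 -> 12 -> 39
Step 6: curr=6, set curr.next=prev(5) | reversed so far: 6 -> 5 -> 26 -> 46 -> 12 -> 39
Step 7: curr=23, set curr.next=prev(6) | reversed so far: 23 -> 6 -> 5 -> 26 -> 46 -> 12 -> 39

23 -> 6 -> 5 -> 26 -> 46 -> 12 -> 39 -> None


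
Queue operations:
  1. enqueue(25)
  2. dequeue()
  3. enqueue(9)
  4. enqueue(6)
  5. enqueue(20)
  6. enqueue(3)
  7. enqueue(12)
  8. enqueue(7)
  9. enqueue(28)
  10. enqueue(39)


enqueue(25) -> [25]
dequeue()->25, []
enqueue(9) -> [9]
enqueue(6) -> [9, 6]
enqueue(20) -> [9, 6, 20]
enqueue(3) -> [9, 6, 20, 3]
enqueue(12) -> [9, 6, 20, 3, 12]
enqueue(7) -> [9, 6, 20, 3, 12, 7]
enqueue(28) -> [9, 6, 20, 3, 12, 7, 28]
enqueue(39) -> [9, 6, 20, 3, 12, 7, 28, 39]

Final queue: [9, 6, 20, 3, 12, 7, 28, 39]


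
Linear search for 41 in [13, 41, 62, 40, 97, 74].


i=0: 13!=41
i=1: 41==41 found!

Found at 1, 2 comps


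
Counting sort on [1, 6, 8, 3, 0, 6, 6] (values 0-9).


Input: [1, 6, 8, 3, 0, 6, 6]
Counts: [1, 1, 0, 1, 0, 0, 3, 0, 1, 0]

Sorted: [0, 1, 3, 6, 6, 6, 8]


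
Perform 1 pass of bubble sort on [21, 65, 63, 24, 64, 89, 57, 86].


Initial: [21, 65, 63, 24, 64, 89, 57, 86]
Pass 1: [21, 63, 24, 64, 65, 57, 86, 89] (5 swaps)

After 1 pass: [21, 63, 24, 64, 65, 57, 86, 89]


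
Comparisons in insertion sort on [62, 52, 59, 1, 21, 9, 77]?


Algorithm: insertion sort
Input: [62, 52, 59, 1, 21, 9, 77]
Sorted: [1, 9, 21, 52, 59, 62, 77]

16


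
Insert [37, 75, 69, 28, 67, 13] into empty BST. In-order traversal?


Insert 37: root
Insert 75: R from 37
Insert 69: R from 37 -> L from 75
Insert 28: L from 37
Insert 67: R from 37 -> L from 75 -> L from 69
Insert 13: L from 37 -> L from 28

In-order: [13, 28, 37, 67, 69, 75]


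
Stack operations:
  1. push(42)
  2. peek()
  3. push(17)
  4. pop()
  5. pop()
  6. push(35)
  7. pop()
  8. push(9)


push(42) -> [42]
peek()->42
push(17) -> [42, 17]
pop()->17, [42]
pop()->42, []
push(35) -> [35]
pop()->35, []
push(9) -> [9]

Final stack: [9]


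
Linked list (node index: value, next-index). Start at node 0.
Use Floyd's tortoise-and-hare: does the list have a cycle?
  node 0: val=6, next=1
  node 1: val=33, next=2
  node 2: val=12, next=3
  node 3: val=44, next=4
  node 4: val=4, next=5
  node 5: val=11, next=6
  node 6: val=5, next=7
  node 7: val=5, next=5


Floyd's tortoise (slow, +1) and hare (fast, +2):
  init: slow=0, fast=0
  step 1: slow=1, fast=2
  step 2: slow=2, fast=4
  step 3: slow=3, fast=6
  step 4: slow=4, fast=5
  step 5: slow=5, fast=7
  step 6: slow=6, fast=6
  slow == fast at node 6: cycle detected

Cycle: yes


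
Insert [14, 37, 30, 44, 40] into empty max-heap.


Insert 14: [14]
Insert 37: [37, 14]
Insert 30: [37, 14, 30]
Insert 44: [44, 37, 30, 14]
Insert 40: [44, 40, 30, 14, 37]

Final heap: [44, 40, 30, 14, 37]


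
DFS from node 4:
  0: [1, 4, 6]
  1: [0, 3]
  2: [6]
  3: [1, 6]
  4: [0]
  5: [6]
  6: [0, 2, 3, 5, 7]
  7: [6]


Visit 4, push [0]
Visit 0, push [6, 1]
Visit 1, push [3]
Visit 3, push [6]
Visit 6, push [7, 5, 2]
Visit 2, push []
Visit 5, push []
Visit 7, push []

DFS order: [4, 0, 1, 3, 6, 2, 5, 7]


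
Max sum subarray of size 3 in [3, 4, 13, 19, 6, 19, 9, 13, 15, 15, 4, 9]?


[0:3]: 20
[1:4]: 36
[2:5]: 38
[3:6]: 44
[4:7]: 34
[5:8]: 41
[6:9]: 37
[7:10]: 43
[8:11]: 34
[9:12]: 28

Max: 44 at [3:6]


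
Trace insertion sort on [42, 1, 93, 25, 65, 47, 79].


Initial: [42, 1, 93, 25, 65, 47, 79]
Insert 1: [1, 42, 93, 25, 65, 47, 79]
Insert 93: [1, 42, 93, 25, 65, 47, 79]
Insert 25: [1, 25, 42, 93, 65, 47, 79]
Insert 65: [1, 25, 42, 65, 93, 47, 79]
Insert 47: [1, 25, 42, 47, 65, 93, 79]
Insert 79: [1, 25, 42, 47, 65, 79, 93]

Sorted: [1, 25, 42, 47, 65, 79, 93]


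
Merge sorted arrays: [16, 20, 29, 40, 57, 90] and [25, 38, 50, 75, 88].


Take 16 from A
Take 20 from A
Take 25 from B
Take 29 from A
Take 38 from B
Take 40 from A
Take 50 from B
Take 57 from A
Take 75 from B
Take 88 from B

Merged: [16, 20, 25, 29, 38, 40, 50, 57, 75, 88, 90]


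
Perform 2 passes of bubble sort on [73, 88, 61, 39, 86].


Initial: [73, 88, 61, 39, 86]
Pass 1: [73, 61, 39, 86, 88] (3 swaps)
Pass 2: [61, 39, 73, 86, 88] (2 swaps)

After 2 passes: [61, 39, 73, 86, 88]


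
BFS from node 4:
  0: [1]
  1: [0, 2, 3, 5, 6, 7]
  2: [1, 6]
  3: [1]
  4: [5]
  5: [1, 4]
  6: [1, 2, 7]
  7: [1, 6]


Visit 4, enqueue [5]
Visit 5, enqueue [1]
Visit 1, enqueue [0, 2, 3, 6, 7]
Visit 0, enqueue []
Visit 2, enqueue []
Visit 3, enqueue []
Visit 6, enqueue []
Visit 7, enqueue []

BFS order: [4, 5, 1, 0, 2, 3, 6, 7]


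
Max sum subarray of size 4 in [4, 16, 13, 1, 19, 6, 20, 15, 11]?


[0:4]: 34
[1:5]: 49
[2:6]: 39
[3:7]: 46
[4:8]: 60
[5:9]: 52

Max: 60 at [4:8]


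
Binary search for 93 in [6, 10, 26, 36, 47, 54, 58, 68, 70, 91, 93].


Step 1: lo=0, hi=10, mid=5, val=54
Step 2: lo=6, hi=10, mid=8, val=70
Step 3: lo=9, hi=10, mid=9, val=91
Step 4: lo=10, hi=10, mid=10, val=93

Found at index 10


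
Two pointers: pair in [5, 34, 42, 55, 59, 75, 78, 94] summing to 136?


lo=0(5)+hi=7(94)=99
lo=1(34)+hi=7(94)=128
lo=2(42)+hi=7(94)=136

Yes: 42+94=136


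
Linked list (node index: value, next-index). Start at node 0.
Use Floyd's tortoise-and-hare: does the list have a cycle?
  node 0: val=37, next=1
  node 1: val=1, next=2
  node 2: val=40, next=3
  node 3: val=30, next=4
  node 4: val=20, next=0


Floyd's tortoise (slow, +1) and hare (fast, +2):
  init: slow=0, fast=0
  step 1: slow=1, fast=2
  step 2: slow=2, fast=4
  step 3: slow=3, fast=1
  step 4: slow=4, fast=3
  step 5: slow=0, fast=0
  slow == fast at node 0: cycle detected

Cycle: yes


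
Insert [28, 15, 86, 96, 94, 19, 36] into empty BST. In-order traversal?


Insert 28: root
Insert 15: L from 28
Insert 86: R from 28
Insert 96: R from 28 -> R from 86
Insert 94: R from 28 -> R from 86 -> L from 96
Insert 19: L from 28 -> R from 15
Insert 36: R from 28 -> L from 86

In-order: [15, 19, 28, 36, 86, 94, 96]


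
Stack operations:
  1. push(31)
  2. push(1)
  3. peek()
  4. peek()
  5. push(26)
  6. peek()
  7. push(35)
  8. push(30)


push(31) -> [31]
push(1) -> [31, 1]
peek()->1
peek()->1
push(26) -> [31, 1, 26]
peek()->26
push(35) -> [31, 1, 26, 35]
push(30) -> [31, 1, 26, 35, 30]

Final stack: [31, 1, 26, 35, 30]


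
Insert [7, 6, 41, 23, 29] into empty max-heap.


Insert 7: [7]
Insert 6: [7, 6]
Insert 41: [41, 6, 7]
Insert 23: [41, 23, 7, 6]
Insert 29: [41, 29, 7, 6, 23]

Final heap: [41, 29, 7, 6, 23]


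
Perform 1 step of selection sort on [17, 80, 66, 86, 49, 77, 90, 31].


Initial: [17, 80, 66, 86, 49, 77, 90, 31]
Step 1: min=17 at 0
  Swap: [17, 80, 66, 86, 49, 77, 90, 31]

After 1 step: [17, 80, 66, 86, 49, 77, 90, 31]


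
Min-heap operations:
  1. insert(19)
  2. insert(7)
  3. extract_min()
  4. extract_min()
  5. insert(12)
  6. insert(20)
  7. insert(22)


insert(19) -> [19]
insert(7) -> [7, 19]
extract_min()->7, [19]
extract_min()->19, []
insert(12) -> [12]
insert(20) -> [12, 20]
insert(22) -> [12, 20, 22]

Final heap: [12, 20, 22]


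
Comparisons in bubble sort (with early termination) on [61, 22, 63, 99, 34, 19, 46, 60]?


Algorithm: bubble sort (with early termination)
Input: [61, 22, 63, 99, 34, 19, 46, 60]
Sorted: [19, 22, 34, 46, 60, 61, 63, 99]

27


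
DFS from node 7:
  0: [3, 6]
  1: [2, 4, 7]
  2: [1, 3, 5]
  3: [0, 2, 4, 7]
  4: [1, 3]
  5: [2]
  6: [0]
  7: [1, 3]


Visit 7, push [3, 1]
Visit 1, push [4, 2]
Visit 2, push [5, 3]
Visit 3, push [4, 0]
Visit 0, push [6]
Visit 6, push []
Visit 4, push []
Visit 5, push []

DFS order: [7, 1, 2, 3, 0, 6, 4, 5]


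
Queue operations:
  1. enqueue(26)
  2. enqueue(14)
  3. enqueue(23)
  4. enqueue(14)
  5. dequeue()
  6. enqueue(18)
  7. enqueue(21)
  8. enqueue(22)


enqueue(26) -> [26]
enqueue(14) -> [26, 14]
enqueue(23) -> [26, 14, 23]
enqueue(14) -> [26, 14, 23, 14]
dequeue()->26, [14, 23, 14]
enqueue(18) -> [14, 23, 14, 18]
enqueue(21) -> [14, 23, 14, 18, 21]
enqueue(22) -> [14, 23, 14, 18, 21, 22]

Final queue: [14, 23, 14, 18, 21, 22]


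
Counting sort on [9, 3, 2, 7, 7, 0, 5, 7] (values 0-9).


Input: [9, 3, 2, 7, 7, 0, 5, 7]
Counts: [1, 0, 1, 1, 0, 1, 0, 3, 0, 1]

Sorted: [0, 2, 3, 5, 7, 7, 7, 9]


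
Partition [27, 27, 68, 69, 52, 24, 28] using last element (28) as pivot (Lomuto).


Pivot: 28
  27 <= 28: advance i (no swap)
  27 <= 28: advance i (no swap)
  24 <= 28: swap -> [27, 27, 24, 69, 52, 68, 28]
Place pivot at 3: [27, 27, 24, 28, 52, 68, 69]

Partitioned: [27, 27, 24, 28, 52, 68, 69]


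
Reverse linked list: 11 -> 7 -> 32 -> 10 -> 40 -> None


Step 1: curr=11, set curr.next=prev(None) | reversed so far: 11
Step 2: curr=7, set curr.next=prev(11) | reversed so far: 7 -> 11
Step 3: curr=32, set curr.next=prev(7) | reversed so far: 32 -> 7 -> 11
Step 4: curr=10, set curr.next=prev(32) | reversed so far: 10 -> 32 -> 7 -> 11
Step 5: curr=40, set curr.next=prev(10) | reversed so far: 40 -> 10 -> 32 -> 7 -> 11

40 -> 10 -> 32 -> 7 -> 11 -> None


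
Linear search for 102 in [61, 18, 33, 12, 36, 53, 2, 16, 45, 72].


i=0: 61!=102
i=1: 18!=102
i=2: 33!=102
i=3: 12!=102
i=4: 36!=102
i=5: 53!=102
i=6: 2!=102
i=7: 16!=102
i=8: 45!=102
i=9: 72!=102

Not found, 10 comps


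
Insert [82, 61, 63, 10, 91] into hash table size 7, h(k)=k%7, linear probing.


Insert 82: h=5 -> slot 5
Insert 61: h=5, 1 probes -> slot 6
Insert 63: h=0 -> slot 0
Insert 10: h=3 -> slot 3
Insert 91: h=0, 1 probes -> slot 1

Table: [63, 91, None, 10, None, 82, 61]


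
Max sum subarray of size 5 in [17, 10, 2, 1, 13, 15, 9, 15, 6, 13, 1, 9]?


[0:5]: 43
[1:6]: 41
[2:7]: 40
[3:8]: 53
[4:9]: 58
[5:10]: 58
[6:11]: 44
[7:12]: 44

Max: 58 at [4:9]


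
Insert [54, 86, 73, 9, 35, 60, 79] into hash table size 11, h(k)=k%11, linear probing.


Insert 54: h=10 -> slot 10
Insert 86: h=9 -> slot 9
Insert 73: h=7 -> slot 7
Insert 9: h=9, 2 probes -> slot 0
Insert 35: h=2 -> slot 2
Insert 60: h=5 -> slot 5
Insert 79: h=2, 1 probes -> slot 3

Table: [9, None, 35, 79, None, 60, None, 73, None, 86, 54]


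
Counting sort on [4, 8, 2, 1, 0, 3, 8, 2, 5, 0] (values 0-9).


Input: [4, 8, 2, 1, 0, 3, 8, 2, 5, 0]
Counts: [2, 1, 2, 1, 1, 1, 0, 0, 2, 0]

Sorted: [0, 0, 1, 2, 2, 3, 4, 5, 8, 8]


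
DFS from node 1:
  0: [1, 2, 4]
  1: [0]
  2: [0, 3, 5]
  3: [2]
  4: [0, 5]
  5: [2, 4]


Visit 1, push [0]
Visit 0, push [4, 2]
Visit 2, push [5, 3]
Visit 3, push []
Visit 5, push [4]
Visit 4, push []

DFS order: [1, 0, 2, 3, 5, 4]


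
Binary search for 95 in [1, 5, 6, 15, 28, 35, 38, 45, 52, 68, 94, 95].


Step 1: lo=0, hi=11, mid=5, val=35
Step 2: lo=6, hi=11, mid=8, val=52
Step 3: lo=9, hi=11, mid=10, val=94
Step 4: lo=11, hi=11, mid=11, val=95

Found at index 11


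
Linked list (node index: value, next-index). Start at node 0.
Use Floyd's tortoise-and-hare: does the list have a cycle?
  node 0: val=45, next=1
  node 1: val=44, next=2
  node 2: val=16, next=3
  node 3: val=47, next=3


Floyd's tortoise (slow, +1) and hare (fast, +2):
  init: slow=0, fast=0
  step 1: slow=1, fast=2
  step 2: slow=2, fast=3
  step 3: slow=3, fast=3
  slow == fast at node 3: cycle detected

Cycle: yes


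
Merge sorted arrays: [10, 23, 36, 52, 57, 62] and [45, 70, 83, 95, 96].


Take 10 from A
Take 23 from A
Take 36 from A
Take 45 from B
Take 52 from A
Take 57 from A
Take 62 from A

Merged: [10, 23, 36, 45, 52, 57, 62, 70, 83, 95, 96]


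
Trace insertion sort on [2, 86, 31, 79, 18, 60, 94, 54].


Initial: [2, 86, 31, 79, 18, 60, 94, 54]
Insert 86: [2, 86, 31, 79, 18, 60, 94, 54]
Insert 31: [2, 31, 86, 79, 18, 60, 94, 54]
Insert 79: [2, 31, 79, 86, 18, 60, 94, 54]
Insert 18: [2, 18, 31, 79, 86, 60, 94, 54]
Insert 60: [2, 18, 31, 60, 79, 86, 94, 54]
Insert 94: [2, 18, 31, 60, 79, 86, 94, 54]
Insert 54: [2, 18, 31, 54, 60, 79, 86, 94]

Sorted: [2, 18, 31, 54, 60, 79, 86, 94]


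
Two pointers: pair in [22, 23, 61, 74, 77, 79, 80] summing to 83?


lo=0(22)+hi=6(80)=102
lo=0(22)+hi=5(79)=101
lo=0(22)+hi=4(77)=99
lo=0(22)+hi=3(74)=96
lo=0(22)+hi=2(61)=83

Yes: 22+61=83


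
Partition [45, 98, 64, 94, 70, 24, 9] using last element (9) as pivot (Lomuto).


Pivot: 9
Place pivot at 0: [9, 98, 64, 94, 70, 24, 45]

Partitioned: [9, 98, 64, 94, 70, 24, 45]


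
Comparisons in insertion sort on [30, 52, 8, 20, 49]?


Algorithm: insertion sort
Input: [30, 52, 8, 20, 49]
Sorted: [8, 20, 30, 49, 52]

8


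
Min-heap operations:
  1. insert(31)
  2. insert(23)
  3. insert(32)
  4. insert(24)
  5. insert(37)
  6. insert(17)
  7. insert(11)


insert(31) -> [31]
insert(23) -> [23, 31]
insert(32) -> [23, 31, 32]
insert(24) -> [23, 24, 32, 31]
insert(37) -> [23, 24, 32, 31, 37]
insert(17) -> [17, 24, 23, 31, 37, 32]
insert(11) -> [11, 24, 17, 31, 37, 32, 23]

Final heap: [11, 24, 17, 31, 37, 32, 23]


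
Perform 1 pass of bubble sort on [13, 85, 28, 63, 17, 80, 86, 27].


Initial: [13, 85, 28, 63, 17, 80, 86, 27]
Pass 1: [13, 28, 63, 17, 80, 85, 27, 86] (5 swaps)

After 1 pass: [13, 28, 63, 17, 80, 85, 27, 86]


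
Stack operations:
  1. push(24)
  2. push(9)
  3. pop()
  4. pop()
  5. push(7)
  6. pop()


push(24) -> [24]
push(9) -> [24, 9]
pop()->9, [24]
pop()->24, []
push(7) -> [7]
pop()->7, []

Final stack: []


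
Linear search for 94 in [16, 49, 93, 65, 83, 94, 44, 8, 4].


i=0: 16!=94
i=1: 49!=94
i=2: 93!=94
i=3: 65!=94
i=4: 83!=94
i=5: 94==94 found!

Found at 5, 6 comps


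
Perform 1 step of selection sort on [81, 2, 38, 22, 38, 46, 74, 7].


Initial: [81, 2, 38, 22, 38, 46, 74, 7]
Step 1: min=2 at 1
  Swap: [2, 81, 38, 22, 38, 46, 74, 7]

After 1 step: [2, 81, 38, 22, 38, 46, 74, 7]


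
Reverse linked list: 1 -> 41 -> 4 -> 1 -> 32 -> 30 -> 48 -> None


Step 1: curr=1, set curr.next=prev(None) | reversed so far: 1
Step 2: curr=41, set curr.next=prev(1) | reversed so far: 41 -> 1
Step 3: curr=4, set curr.next=prev(41) | reversed so far: 4 -> 41 -> 1
Step 4: curr=1, set curr.next=prev(4) | reversed so far: 1 -> 4 -> 41 -> 1
Step 5: curr=32, set curr.next=prev(1) | reversed so far: 32 -> 1 -> 4 -> 41 -> 1
Step 6: curr=30, set curr.next=prev(32) | reversed so far: 30 -> 32 -> 1 -> 4 -> 41 -> 1
Step 7: curr=48, set curr.next=prev(30) | reversed so far: 48 -> 30 -> 32 -> 1 -> 4 -> 41 -> 1

48 -> 30 -> 32 -> 1 -> 4 -> 41 -> 1 -> None


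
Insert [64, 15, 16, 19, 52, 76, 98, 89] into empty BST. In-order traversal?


Insert 64: root
Insert 15: L from 64
Insert 16: L from 64 -> R from 15
Insert 19: L from 64 -> R from 15 -> R from 16
Insert 52: L from 64 -> R from 15 -> R from 16 -> R from 19
Insert 76: R from 64
Insert 98: R from 64 -> R from 76
Insert 89: R from 64 -> R from 76 -> L from 98

In-order: [15, 16, 19, 52, 64, 76, 89, 98]


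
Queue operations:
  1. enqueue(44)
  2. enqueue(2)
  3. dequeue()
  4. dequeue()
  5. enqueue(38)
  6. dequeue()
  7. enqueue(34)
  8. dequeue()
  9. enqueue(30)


enqueue(44) -> [44]
enqueue(2) -> [44, 2]
dequeue()->44, [2]
dequeue()->2, []
enqueue(38) -> [38]
dequeue()->38, []
enqueue(34) -> [34]
dequeue()->34, []
enqueue(30) -> [30]

Final queue: [30]


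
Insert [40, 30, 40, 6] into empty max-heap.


Insert 40: [40]
Insert 30: [40, 30]
Insert 40: [40, 30, 40]
Insert 6: [40, 30, 40, 6]

Final heap: [40, 30, 40, 6]


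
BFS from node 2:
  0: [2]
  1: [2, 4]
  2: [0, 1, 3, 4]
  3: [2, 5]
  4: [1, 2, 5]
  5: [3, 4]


Visit 2, enqueue [0, 1, 3, 4]
Visit 0, enqueue []
Visit 1, enqueue []
Visit 3, enqueue [5]
Visit 4, enqueue []
Visit 5, enqueue []

BFS order: [2, 0, 1, 3, 4, 5]


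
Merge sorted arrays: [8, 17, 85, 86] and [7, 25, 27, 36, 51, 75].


Take 7 from B
Take 8 from A
Take 17 from A
Take 25 from B
Take 27 from B
Take 36 from B
Take 51 from B
Take 75 from B

Merged: [7, 8, 17, 25, 27, 36, 51, 75, 85, 86]


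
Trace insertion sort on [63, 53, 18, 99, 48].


Initial: [63, 53, 18, 99, 48]
Insert 53: [53, 63, 18, 99, 48]
Insert 18: [18, 53, 63, 99, 48]
Insert 99: [18, 53, 63, 99, 48]
Insert 48: [18, 48, 53, 63, 99]

Sorted: [18, 48, 53, 63, 99]


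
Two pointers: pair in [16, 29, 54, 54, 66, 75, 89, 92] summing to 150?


lo=0(16)+hi=7(92)=108
lo=1(29)+hi=7(92)=121
lo=2(54)+hi=7(92)=146
lo=3(54)+hi=7(92)=146
lo=4(66)+hi=7(92)=158
lo=4(66)+hi=6(89)=155
lo=4(66)+hi=5(75)=141

No pair found


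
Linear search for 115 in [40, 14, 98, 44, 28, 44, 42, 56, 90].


i=0: 40!=115
i=1: 14!=115
i=2: 98!=115
i=3: 44!=115
i=4: 28!=115
i=5: 44!=115
i=6: 42!=115
i=7: 56!=115
i=8: 90!=115

Not found, 9 comps


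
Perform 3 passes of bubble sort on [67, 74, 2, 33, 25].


Initial: [67, 74, 2, 33, 25]
Pass 1: [67, 2, 33, 25, 74] (3 swaps)
Pass 2: [2, 33, 25, 67, 74] (3 swaps)
Pass 3: [2, 25, 33, 67, 74] (1 swaps)

After 3 passes: [2, 25, 33, 67, 74]


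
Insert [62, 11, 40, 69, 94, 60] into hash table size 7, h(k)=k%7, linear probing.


Insert 62: h=6 -> slot 6
Insert 11: h=4 -> slot 4
Insert 40: h=5 -> slot 5
Insert 69: h=6, 1 probes -> slot 0
Insert 94: h=3 -> slot 3
Insert 60: h=4, 4 probes -> slot 1

Table: [69, 60, None, 94, 11, 40, 62]


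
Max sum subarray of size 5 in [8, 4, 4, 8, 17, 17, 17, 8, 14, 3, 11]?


[0:5]: 41
[1:6]: 50
[2:7]: 63
[3:8]: 67
[4:9]: 73
[5:10]: 59
[6:11]: 53

Max: 73 at [4:9]


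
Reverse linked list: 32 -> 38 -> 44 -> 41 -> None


Step 1: curr=32, set curr.next=prev(None) | reversed so far: 32
Step 2: curr=38, set curr.next=prev(32) | reversed so far: 38 -> 32
Step 3: curr=44, set curr.next=prev(38) | reversed so far: 44 -> 38 -> 32
Step 4: curr=41, set curr.next=prev(44) | reversed so far: 41 -> 44 -> 38 -> 32

41 -> 44 -> 38 -> 32 -> None


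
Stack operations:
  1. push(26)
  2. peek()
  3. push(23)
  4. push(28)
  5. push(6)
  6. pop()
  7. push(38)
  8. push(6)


push(26) -> [26]
peek()->26
push(23) -> [26, 23]
push(28) -> [26, 23, 28]
push(6) -> [26, 23, 28, 6]
pop()->6, [26, 23, 28]
push(38) -> [26, 23, 28, 38]
push(6) -> [26, 23, 28, 38, 6]

Final stack: [26, 23, 28, 38, 6]


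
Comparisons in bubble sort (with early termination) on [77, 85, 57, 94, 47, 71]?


Algorithm: bubble sort (with early termination)
Input: [77, 85, 57, 94, 47, 71]
Sorted: [47, 57, 71, 77, 85, 94]

15


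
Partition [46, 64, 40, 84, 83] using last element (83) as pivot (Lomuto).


Pivot: 83
  46 <= 83: advance i (no swap)
  64 <= 83: advance i (no swap)
  40 <= 83: advance i (no swap)
Place pivot at 3: [46, 64, 40, 83, 84]

Partitioned: [46, 64, 40, 83, 84]


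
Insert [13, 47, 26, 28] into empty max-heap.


Insert 13: [13]
Insert 47: [47, 13]
Insert 26: [47, 13, 26]
Insert 28: [47, 28, 26, 13]

Final heap: [47, 28, 26, 13]


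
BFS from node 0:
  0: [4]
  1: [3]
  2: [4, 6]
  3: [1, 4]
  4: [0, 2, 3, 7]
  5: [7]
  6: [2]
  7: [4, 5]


Visit 0, enqueue [4]
Visit 4, enqueue [2, 3, 7]
Visit 2, enqueue [6]
Visit 3, enqueue [1]
Visit 7, enqueue [5]
Visit 6, enqueue []
Visit 1, enqueue []
Visit 5, enqueue []

BFS order: [0, 4, 2, 3, 7, 6, 1, 5]


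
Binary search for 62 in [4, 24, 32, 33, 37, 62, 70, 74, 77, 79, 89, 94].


Step 1: lo=0, hi=11, mid=5, val=62

Found at index 5


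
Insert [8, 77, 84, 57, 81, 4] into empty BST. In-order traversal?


Insert 8: root
Insert 77: R from 8
Insert 84: R from 8 -> R from 77
Insert 57: R from 8 -> L from 77
Insert 81: R from 8 -> R from 77 -> L from 84
Insert 4: L from 8

In-order: [4, 8, 57, 77, 81, 84]


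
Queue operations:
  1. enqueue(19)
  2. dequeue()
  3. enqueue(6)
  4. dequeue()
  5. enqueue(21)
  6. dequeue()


enqueue(19) -> [19]
dequeue()->19, []
enqueue(6) -> [6]
dequeue()->6, []
enqueue(21) -> [21]
dequeue()->21, []

Final queue: []


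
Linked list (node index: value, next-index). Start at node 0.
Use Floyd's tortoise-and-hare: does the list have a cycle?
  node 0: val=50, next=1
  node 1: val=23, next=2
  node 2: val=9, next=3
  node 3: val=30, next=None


Floyd's tortoise (slow, +1) and hare (fast, +2):
  init: slow=0, fast=0
  step 1: slow=1, fast=2
  step 2: fast 2->3->None, no cycle

Cycle: no


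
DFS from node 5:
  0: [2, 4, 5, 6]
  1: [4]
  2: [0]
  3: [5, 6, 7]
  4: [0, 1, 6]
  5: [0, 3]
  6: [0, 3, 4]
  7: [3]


Visit 5, push [3, 0]
Visit 0, push [6, 4, 2]
Visit 2, push []
Visit 4, push [6, 1]
Visit 1, push []
Visit 6, push [3]
Visit 3, push [7]
Visit 7, push []

DFS order: [5, 0, 2, 4, 1, 6, 3, 7]


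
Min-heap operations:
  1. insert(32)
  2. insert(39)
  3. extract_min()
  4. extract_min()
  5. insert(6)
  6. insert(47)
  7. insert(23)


insert(32) -> [32]
insert(39) -> [32, 39]
extract_min()->32, [39]
extract_min()->39, []
insert(6) -> [6]
insert(47) -> [6, 47]
insert(23) -> [6, 47, 23]

Final heap: [6, 47, 23]


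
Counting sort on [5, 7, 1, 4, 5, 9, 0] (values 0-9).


Input: [5, 7, 1, 4, 5, 9, 0]
Counts: [1, 1, 0, 0, 1, 2, 0, 1, 0, 1]

Sorted: [0, 1, 4, 5, 5, 7, 9]


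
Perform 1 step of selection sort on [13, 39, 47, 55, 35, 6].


Initial: [13, 39, 47, 55, 35, 6]
Step 1: min=6 at 5
  Swap: [6, 39, 47, 55, 35, 13]

After 1 step: [6, 39, 47, 55, 35, 13]


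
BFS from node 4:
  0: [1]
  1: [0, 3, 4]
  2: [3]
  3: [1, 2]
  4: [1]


Visit 4, enqueue [1]
Visit 1, enqueue [0, 3]
Visit 0, enqueue []
Visit 3, enqueue [2]
Visit 2, enqueue []

BFS order: [4, 1, 0, 3, 2]


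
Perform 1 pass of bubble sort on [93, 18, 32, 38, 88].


Initial: [93, 18, 32, 38, 88]
Pass 1: [18, 32, 38, 88, 93] (4 swaps)

After 1 pass: [18, 32, 38, 88, 93]


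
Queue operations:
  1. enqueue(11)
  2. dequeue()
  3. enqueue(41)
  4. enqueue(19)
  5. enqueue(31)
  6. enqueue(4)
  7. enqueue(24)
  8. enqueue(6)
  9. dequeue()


enqueue(11) -> [11]
dequeue()->11, []
enqueue(41) -> [41]
enqueue(19) -> [41, 19]
enqueue(31) -> [41, 19, 31]
enqueue(4) -> [41, 19, 31, 4]
enqueue(24) -> [41, 19, 31, 4, 24]
enqueue(6) -> [41, 19, 31, 4, 24, 6]
dequeue()->41, [19, 31, 4, 24, 6]

Final queue: [19, 31, 4, 24, 6]


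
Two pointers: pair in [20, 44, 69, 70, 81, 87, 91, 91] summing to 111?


lo=0(20)+hi=7(91)=111

Yes: 20+91=111


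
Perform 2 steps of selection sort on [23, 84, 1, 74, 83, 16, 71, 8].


Initial: [23, 84, 1, 74, 83, 16, 71, 8]
Step 1: min=1 at 2
  Swap: [1, 84, 23, 74, 83, 16, 71, 8]
Step 2: min=8 at 7
  Swap: [1, 8, 23, 74, 83, 16, 71, 84]

After 2 steps: [1, 8, 23, 74, 83, 16, 71, 84]


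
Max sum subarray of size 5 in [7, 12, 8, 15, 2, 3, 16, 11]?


[0:5]: 44
[1:6]: 40
[2:7]: 44
[3:8]: 47

Max: 47 at [3:8]


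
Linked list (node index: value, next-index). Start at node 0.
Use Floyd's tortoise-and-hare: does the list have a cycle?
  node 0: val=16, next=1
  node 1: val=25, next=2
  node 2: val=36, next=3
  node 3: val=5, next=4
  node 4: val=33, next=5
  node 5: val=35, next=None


Floyd's tortoise (slow, +1) and hare (fast, +2):
  init: slow=0, fast=0
  step 1: slow=1, fast=2
  step 2: slow=2, fast=4
  step 3: fast 4->5->None, no cycle

Cycle: no


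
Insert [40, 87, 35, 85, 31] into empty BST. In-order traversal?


Insert 40: root
Insert 87: R from 40
Insert 35: L from 40
Insert 85: R from 40 -> L from 87
Insert 31: L from 40 -> L from 35

In-order: [31, 35, 40, 85, 87]


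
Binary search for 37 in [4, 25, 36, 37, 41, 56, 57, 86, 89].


Step 1: lo=0, hi=8, mid=4, val=41
Step 2: lo=0, hi=3, mid=1, val=25
Step 3: lo=2, hi=3, mid=2, val=36
Step 4: lo=3, hi=3, mid=3, val=37

Found at index 3


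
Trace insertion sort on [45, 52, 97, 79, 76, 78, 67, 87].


Initial: [45, 52, 97, 79, 76, 78, 67, 87]
Insert 52: [45, 52, 97, 79, 76, 78, 67, 87]
Insert 97: [45, 52, 97, 79, 76, 78, 67, 87]
Insert 79: [45, 52, 79, 97, 76, 78, 67, 87]
Insert 76: [45, 52, 76, 79, 97, 78, 67, 87]
Insert 78: [45, 52, 76, 78, 79, 97, 67, 87]
Insert 67: [45, 52, 67, 76, 78, 79, 97, 87]
Insert 87: [45, 52, 67, 76, 78, 79, 87, 97]

Sorted: [45, 52, 67, 76, 78, 79, 87, 97]


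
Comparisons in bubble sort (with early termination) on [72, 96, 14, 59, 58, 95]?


Algorithm: bubble sort (with early termination)
Input: [72, 96, 14, 59, 58, 95]
Sorted: [14, 58, 59, 72, 95, 96]

14


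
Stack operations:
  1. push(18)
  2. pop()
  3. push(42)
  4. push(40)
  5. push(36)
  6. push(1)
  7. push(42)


push(18) -> [18]
pop()->18, []
push(42) -> [42]
push(40) -> [42, 40]
push(36) -> [42, 40, 36]
push(1) -> [42, 40, 36, 1]
push(42) -> [42, 40, 36, 1, 42]

Final stack: [42, 40, 36, 1, 42]


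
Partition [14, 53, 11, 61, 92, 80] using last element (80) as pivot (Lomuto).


Pivot: 80
  14 <= 80: advance i (no swap)
  53 <= 80: advance i (no swap)
  11 <= 80: advance i (no swap)
  61 <= 80: advance i (no swap)
Place pivot at 4: [14, 53, 11, 61, 80, 92]

Partitioned: [14, 53, 11, 61, 80, 92]
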